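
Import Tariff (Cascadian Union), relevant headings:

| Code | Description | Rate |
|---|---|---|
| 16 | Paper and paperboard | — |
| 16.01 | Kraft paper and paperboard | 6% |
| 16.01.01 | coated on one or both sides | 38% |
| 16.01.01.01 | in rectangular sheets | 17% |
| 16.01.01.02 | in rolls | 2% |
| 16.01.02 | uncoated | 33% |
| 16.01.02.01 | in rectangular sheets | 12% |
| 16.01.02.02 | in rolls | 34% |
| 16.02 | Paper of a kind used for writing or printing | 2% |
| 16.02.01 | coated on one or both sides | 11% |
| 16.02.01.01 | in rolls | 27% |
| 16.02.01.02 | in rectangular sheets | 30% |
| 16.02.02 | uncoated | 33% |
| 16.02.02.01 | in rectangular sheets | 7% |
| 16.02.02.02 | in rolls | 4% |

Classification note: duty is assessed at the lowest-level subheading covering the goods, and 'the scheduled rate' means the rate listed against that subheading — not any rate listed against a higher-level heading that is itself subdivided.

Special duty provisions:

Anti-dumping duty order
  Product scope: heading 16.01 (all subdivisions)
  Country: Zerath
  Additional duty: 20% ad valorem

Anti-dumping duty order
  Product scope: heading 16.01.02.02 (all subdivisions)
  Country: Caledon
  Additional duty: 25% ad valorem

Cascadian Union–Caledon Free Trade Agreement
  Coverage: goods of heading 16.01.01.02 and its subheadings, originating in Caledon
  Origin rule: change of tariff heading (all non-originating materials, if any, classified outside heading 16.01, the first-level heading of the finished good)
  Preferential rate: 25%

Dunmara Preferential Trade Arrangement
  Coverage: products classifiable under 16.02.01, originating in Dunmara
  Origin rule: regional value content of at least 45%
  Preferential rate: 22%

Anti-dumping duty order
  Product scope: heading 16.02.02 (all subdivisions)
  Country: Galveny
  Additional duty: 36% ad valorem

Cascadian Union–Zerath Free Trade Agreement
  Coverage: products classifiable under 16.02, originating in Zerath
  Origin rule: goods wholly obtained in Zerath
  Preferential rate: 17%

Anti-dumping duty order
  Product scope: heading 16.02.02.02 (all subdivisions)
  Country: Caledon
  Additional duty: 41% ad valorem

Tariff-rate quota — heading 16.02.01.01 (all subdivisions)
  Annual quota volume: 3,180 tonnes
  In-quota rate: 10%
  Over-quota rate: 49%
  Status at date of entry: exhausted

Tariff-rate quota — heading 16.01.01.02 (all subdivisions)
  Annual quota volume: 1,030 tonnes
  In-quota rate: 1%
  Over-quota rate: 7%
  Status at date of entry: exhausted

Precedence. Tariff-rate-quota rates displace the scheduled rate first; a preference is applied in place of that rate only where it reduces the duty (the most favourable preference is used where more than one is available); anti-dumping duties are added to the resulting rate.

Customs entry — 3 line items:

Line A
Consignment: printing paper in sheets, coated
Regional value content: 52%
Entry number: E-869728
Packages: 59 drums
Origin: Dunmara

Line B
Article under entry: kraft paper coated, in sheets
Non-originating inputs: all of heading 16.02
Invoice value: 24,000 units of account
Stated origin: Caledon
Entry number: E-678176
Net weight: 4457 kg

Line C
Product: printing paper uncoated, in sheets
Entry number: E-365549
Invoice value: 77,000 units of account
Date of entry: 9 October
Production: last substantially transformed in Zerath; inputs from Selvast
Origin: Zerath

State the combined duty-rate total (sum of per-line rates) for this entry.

Line A: printing paper → 16.02; coated → 16.02.01; in sheets → 16.02.01.02. Scheduled 30%. Dunmara agreement on 16.02.01: RVC ≥ 45% → 22% available; preferential 22%. → 22%.
Line B: kraft paper → 16.01; coated → 16.01.01; in sheets → 16.01.01.01. Scheduled 17%. Caledon agreement on 16.01.01.02: 16.01.01.01 not covered. → 17%.
Line C: printing paper → 16.02; uncoated → 16.02.02; in sheets → 16.02.02.01. Scheduled 7%. Zerath agreement on 16.02: not wholly obtained. → 7%.
Sum: 22% + 17% + 7% = 46%.

46%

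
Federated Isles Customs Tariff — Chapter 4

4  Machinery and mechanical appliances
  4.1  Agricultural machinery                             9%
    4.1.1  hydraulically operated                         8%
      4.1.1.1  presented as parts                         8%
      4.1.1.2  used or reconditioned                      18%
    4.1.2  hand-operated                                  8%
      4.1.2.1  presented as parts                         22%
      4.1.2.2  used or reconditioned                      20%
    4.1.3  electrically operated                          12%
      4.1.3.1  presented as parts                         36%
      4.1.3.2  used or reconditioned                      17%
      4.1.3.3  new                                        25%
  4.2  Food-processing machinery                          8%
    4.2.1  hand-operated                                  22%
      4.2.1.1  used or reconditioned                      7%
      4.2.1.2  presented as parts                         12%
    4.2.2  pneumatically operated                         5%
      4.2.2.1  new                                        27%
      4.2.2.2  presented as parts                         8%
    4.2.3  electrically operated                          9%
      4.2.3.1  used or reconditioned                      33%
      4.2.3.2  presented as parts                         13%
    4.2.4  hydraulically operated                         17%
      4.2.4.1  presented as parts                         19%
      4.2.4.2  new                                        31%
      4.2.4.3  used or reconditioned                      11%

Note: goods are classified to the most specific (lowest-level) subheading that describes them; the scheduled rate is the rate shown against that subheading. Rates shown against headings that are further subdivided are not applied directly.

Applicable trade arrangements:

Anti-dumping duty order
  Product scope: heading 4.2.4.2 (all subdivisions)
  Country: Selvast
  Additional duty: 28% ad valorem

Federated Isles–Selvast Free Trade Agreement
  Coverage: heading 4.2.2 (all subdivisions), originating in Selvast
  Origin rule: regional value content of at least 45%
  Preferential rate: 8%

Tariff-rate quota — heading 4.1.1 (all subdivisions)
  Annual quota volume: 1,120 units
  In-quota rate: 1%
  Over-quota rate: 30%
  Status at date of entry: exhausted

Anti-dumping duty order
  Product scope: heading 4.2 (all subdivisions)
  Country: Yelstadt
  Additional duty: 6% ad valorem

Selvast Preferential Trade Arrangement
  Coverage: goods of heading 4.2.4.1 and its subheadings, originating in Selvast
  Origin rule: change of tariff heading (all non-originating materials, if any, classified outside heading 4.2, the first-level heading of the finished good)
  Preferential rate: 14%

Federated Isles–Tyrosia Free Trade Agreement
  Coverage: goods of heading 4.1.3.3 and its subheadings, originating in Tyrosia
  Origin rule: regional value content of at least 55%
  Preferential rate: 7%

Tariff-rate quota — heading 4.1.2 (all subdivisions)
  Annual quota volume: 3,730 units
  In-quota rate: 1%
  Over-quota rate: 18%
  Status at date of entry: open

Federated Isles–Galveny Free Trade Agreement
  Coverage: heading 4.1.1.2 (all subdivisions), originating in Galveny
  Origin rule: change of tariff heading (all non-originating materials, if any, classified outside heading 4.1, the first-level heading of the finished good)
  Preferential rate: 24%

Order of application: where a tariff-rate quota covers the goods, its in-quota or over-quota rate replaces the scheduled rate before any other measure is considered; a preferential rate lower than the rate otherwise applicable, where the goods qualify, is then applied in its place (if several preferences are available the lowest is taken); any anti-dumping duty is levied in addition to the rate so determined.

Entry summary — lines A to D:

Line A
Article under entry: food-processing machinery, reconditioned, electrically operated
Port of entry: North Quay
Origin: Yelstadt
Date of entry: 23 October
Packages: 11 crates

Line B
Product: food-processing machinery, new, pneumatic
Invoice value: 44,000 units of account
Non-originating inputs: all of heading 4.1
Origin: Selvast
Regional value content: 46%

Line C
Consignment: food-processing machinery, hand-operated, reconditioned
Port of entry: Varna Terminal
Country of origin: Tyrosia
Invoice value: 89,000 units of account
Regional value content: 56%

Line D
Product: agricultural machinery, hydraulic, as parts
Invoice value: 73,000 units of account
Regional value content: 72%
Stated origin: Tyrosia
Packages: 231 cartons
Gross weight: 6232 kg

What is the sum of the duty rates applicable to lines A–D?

84%

Line A: food-processing → 4.2; electrically operated → 4.2.3; reconditioned → 4.2.3.1. Scheduled 33%. anti-dumping (Yelstadt, 4.2): +6%; total 33% + 6% = 39%. → 39%.
Line B: food-processing → 4.2; pneumatic → 4.2.2; new → 4.2.2.1. Scheduled 27%. Selvast agreement on 4.2.2: RVC ≥ 45% → 8% available; Selvast agreement on 4.2.4.1: 4.2.2.1 not covered; preferential 8%. → 8%.
Line C: food-processing → 4.2; hand-operated → 4.2.1; reconditioned → 4.2.1.1. Scheduled 7%. Tyrosia agreement on 4.1.3.3: 4.2.1.1 not covered. → 7%.
Line D: agricultural → 4.1; hydraulic → 4.1.1; as parts → 4.1.1.1. Scheduled 8%. quota on 4.1.1 exhausted → over-quota 30%; Tyrosia agreement on 4.1.3.3: 4.1.1.1 not covered. → 30%.
Sum: 39% + 8% + 7% + 30% = 84%.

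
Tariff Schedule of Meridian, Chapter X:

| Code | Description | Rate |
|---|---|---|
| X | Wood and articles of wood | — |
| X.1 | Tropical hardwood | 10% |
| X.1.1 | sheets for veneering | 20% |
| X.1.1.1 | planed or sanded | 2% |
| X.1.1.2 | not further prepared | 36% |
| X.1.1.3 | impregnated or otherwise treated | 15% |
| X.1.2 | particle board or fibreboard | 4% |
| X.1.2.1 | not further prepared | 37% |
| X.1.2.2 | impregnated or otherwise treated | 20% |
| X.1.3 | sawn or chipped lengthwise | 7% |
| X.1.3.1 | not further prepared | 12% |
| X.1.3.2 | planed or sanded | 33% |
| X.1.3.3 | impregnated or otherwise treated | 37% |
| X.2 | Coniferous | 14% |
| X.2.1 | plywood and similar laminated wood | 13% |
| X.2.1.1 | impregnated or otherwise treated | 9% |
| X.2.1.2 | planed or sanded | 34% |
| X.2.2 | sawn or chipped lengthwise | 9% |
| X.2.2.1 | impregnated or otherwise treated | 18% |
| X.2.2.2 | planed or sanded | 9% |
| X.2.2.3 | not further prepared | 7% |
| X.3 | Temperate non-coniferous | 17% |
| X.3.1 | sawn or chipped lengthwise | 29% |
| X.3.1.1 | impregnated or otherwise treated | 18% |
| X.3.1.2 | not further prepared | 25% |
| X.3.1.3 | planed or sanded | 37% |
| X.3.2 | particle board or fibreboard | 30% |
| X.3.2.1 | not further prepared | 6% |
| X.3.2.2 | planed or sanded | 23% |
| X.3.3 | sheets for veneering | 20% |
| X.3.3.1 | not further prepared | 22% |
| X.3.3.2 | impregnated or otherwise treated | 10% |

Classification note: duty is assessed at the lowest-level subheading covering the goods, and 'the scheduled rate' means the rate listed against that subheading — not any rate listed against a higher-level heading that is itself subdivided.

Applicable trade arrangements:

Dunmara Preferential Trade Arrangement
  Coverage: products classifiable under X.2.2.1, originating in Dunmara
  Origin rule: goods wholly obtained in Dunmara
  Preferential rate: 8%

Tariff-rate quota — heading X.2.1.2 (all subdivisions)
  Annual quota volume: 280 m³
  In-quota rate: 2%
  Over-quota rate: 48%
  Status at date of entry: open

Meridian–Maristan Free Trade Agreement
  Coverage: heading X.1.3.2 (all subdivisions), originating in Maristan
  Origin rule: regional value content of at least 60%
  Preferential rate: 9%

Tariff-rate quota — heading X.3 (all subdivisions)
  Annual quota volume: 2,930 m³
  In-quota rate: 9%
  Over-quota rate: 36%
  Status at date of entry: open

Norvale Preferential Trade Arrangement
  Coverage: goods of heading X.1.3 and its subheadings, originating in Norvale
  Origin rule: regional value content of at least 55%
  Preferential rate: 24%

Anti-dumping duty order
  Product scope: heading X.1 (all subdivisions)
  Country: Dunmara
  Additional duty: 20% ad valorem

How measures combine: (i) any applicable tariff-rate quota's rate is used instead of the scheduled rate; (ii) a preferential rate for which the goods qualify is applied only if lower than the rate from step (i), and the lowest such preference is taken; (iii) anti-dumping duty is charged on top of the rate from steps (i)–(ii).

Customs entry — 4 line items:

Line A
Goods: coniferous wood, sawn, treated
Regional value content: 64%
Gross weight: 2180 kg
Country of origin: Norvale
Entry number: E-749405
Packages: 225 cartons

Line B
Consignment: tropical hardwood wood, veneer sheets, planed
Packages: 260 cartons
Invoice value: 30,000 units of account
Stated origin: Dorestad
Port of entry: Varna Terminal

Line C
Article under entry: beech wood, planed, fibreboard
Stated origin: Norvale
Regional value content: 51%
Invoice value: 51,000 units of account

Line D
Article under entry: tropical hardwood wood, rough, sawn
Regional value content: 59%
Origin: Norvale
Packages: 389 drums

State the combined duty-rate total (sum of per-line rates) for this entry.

41%

Line A: coniferous → X.2; sawn → X.2.2; treated → X.2.2.1. Scheduled 18%. Norvale agreement on X.1.3: X.2.2.1 not covered. → 18%.
Line B: tropical hardwood → X.1; veneer sheets → X.1.1; planed → X.1.1.1. Scheduled 2%. No special measure applies. → 2%.
Line C: beech → X.3; fibreboard → X.3.2; planed → X.3.2.2. Scheduled 23%. quota on X.3 open → in-quota 9%; Norvale agreement on X.1.3: X.3.2.2 not covered. → 9%.
Line D: tropical hardwood → X.1; sawn → X.1.3; rough → X.1.3.1. Scheduled 12%. Norvale agreement on X.1.3: RVC ≥ 55% → 24% available; preference 24% not lower than 12% → no reduction. → 12%.
Sum: 18% + 2% + 9% + 12% = 41%.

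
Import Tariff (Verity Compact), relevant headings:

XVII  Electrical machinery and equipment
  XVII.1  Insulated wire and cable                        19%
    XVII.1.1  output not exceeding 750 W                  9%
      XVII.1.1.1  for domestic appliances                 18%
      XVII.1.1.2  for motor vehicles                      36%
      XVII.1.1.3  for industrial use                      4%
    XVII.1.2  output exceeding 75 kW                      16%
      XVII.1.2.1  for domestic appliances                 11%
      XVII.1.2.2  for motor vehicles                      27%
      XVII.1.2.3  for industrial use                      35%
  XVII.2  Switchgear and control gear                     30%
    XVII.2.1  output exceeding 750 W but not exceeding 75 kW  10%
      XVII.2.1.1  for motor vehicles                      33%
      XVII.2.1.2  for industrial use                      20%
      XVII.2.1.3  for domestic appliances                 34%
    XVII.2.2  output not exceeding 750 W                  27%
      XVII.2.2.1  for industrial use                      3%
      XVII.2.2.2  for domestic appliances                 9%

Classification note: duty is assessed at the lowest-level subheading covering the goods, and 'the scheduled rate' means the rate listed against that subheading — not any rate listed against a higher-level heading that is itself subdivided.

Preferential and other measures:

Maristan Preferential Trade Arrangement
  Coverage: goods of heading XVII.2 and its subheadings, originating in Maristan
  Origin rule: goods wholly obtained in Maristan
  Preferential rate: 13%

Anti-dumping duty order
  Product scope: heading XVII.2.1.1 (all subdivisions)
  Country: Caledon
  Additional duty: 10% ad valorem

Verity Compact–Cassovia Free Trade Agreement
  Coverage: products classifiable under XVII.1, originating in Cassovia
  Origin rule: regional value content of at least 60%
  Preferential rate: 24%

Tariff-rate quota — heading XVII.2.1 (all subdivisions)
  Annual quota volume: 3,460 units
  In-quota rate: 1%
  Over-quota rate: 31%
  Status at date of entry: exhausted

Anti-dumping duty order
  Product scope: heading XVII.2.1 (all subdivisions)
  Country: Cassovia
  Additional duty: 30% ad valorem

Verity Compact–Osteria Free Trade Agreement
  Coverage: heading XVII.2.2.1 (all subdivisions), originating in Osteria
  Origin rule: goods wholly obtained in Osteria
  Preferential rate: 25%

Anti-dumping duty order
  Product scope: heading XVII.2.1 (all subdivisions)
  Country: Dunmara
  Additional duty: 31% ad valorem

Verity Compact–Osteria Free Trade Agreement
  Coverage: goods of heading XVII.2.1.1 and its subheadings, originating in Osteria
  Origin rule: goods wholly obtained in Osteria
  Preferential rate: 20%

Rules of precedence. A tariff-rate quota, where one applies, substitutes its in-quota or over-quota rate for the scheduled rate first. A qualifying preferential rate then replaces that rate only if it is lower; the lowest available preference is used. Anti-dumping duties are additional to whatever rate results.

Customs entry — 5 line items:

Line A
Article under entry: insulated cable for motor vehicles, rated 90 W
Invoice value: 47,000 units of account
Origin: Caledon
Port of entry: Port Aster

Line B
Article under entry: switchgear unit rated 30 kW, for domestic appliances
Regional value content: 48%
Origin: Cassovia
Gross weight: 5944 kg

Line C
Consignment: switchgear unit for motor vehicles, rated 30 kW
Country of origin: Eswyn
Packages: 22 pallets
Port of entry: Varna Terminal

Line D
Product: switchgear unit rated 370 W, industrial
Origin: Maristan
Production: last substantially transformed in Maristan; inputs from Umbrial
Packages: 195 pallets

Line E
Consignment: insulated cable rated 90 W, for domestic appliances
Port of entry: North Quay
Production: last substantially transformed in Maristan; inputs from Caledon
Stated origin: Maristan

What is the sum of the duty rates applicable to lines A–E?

Line A: insulated cable → XVII.1; rated 90 W → XVII.1.1; for motor vehicles → XVII.1.1.2. Scheduled 36%. No special measure applies. → 36%.
Line B: switchgear unit → XVII.2; rated 30 kW → XVII.2.1; for domestic appliances → XVII.2.1.3. Scheduled 34%. quota on XVII.2.1 exhausted → over-quota 31%; Cassovia agreement on XVII.1: XVII.2.1.3 not covered; anti-dumping (Cassovia, XVII.2.1): +30%; total 31% + 30% = 61%. → 61%.
Line C: switchgear unit → XVII.2; rated 30 kW → XVII.2.1; for motor vehicles → XVII.2.1.1. Scheduled 33%. quota on XVII.2.1 exhausted → over-quota 31%. → 31%.
Line D: switchgear unit → XVII.2; rated 370 W → XVII.2.2; industrial → XVII.2.2.1. Scheduled 3%. Maristan agreement on XVII.2: not wholly obtained. → 3%.
Line E: insulated cable → XVII.1; rated 90 W → XVII.1.1; for domestic appliances → XVII.1.1.1. Scheduled 18%. Maristan agreement on XVII.2: XVII.1.1.1 not covered. → 18%.
Sum: 36% + 61% + 31% + 3% + 18% = 149%.

149%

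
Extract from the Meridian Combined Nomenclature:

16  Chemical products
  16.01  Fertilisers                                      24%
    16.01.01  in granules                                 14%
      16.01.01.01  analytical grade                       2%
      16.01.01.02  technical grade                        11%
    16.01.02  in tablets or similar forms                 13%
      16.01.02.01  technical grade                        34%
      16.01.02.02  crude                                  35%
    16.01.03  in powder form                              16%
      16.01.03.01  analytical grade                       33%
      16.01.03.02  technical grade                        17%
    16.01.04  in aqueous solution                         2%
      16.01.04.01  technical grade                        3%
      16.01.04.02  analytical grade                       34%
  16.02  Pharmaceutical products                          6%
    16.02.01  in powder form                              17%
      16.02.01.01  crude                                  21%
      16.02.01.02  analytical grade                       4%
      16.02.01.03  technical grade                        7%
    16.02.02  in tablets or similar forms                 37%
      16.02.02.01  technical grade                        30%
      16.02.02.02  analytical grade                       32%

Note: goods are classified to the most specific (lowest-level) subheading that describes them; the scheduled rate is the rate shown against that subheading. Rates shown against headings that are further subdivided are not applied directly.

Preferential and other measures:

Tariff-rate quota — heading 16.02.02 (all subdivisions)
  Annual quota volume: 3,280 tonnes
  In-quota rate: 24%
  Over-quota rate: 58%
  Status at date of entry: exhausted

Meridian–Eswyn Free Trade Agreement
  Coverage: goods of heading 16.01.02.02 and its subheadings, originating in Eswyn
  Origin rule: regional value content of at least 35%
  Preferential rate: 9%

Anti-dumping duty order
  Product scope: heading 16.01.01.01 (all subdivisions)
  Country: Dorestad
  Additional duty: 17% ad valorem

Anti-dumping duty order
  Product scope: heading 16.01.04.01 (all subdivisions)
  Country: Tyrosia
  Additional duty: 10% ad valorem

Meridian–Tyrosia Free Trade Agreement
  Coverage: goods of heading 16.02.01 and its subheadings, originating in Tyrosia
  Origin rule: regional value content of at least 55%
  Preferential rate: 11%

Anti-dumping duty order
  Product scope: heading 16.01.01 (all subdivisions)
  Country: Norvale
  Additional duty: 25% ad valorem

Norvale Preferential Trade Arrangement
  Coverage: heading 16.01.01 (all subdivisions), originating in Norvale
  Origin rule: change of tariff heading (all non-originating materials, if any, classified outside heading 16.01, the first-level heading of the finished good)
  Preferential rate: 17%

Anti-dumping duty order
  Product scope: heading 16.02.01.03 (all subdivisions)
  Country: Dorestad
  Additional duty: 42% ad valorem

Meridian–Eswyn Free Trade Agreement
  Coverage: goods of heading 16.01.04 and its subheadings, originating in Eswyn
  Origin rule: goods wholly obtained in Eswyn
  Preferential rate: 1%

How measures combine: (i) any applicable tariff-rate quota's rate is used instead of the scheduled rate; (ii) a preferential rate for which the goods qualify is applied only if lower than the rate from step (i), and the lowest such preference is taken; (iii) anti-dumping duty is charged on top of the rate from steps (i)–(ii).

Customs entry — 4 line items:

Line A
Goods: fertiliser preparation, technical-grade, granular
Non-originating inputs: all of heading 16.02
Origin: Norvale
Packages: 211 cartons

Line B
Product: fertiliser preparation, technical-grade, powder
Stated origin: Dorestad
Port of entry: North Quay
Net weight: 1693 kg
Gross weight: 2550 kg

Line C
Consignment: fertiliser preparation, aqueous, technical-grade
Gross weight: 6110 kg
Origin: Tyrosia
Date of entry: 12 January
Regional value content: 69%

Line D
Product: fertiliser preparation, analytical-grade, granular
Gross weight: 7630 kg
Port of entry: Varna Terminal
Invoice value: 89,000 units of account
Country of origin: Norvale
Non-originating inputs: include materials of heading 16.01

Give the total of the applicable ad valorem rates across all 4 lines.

93%

Line A: fertiliser → 16.01; granular → 16.01.01; technical-grade → 16.01.01.02. Scheduled 11%. Norvale agreement on 16.01.01: CTH met → 17% available; preference 17% not lower than 11% → no reduction; anti-dumping (Norvale, 16.01.01): +25%; total 11% + 25% = 36%. → 36%.
Line B: fertiliser → 16.01; powder → 16.01.03; technical-grade → 16.01.03.02. Scheduled 17%. No special measure applies. → 17%.
Line C: fertiliser → 16.01; aqueous → 16.01.04; technical-grade → 16.01.04.01. Scheduled 3%. Tyrosia agreement on 16.02.01: 16.01.04.01 not covered; anti-dumping (Tyrosia, 16.01.04.01): +10%; total 3% + 10% = 13%. → 13%.
Line D: fertiliser → 16.01; granular → 16.01.01; analytical-grade → 16.01.01.01. Scheduled 2%. Norvale agreement on 16.01.01: CTH not met; anti-dumping (Norvale, 16.01.01): +25%; total 2% + 25% = 27%. → 27%.
Sum: 36% + 17% + 13% + 27% = 93%.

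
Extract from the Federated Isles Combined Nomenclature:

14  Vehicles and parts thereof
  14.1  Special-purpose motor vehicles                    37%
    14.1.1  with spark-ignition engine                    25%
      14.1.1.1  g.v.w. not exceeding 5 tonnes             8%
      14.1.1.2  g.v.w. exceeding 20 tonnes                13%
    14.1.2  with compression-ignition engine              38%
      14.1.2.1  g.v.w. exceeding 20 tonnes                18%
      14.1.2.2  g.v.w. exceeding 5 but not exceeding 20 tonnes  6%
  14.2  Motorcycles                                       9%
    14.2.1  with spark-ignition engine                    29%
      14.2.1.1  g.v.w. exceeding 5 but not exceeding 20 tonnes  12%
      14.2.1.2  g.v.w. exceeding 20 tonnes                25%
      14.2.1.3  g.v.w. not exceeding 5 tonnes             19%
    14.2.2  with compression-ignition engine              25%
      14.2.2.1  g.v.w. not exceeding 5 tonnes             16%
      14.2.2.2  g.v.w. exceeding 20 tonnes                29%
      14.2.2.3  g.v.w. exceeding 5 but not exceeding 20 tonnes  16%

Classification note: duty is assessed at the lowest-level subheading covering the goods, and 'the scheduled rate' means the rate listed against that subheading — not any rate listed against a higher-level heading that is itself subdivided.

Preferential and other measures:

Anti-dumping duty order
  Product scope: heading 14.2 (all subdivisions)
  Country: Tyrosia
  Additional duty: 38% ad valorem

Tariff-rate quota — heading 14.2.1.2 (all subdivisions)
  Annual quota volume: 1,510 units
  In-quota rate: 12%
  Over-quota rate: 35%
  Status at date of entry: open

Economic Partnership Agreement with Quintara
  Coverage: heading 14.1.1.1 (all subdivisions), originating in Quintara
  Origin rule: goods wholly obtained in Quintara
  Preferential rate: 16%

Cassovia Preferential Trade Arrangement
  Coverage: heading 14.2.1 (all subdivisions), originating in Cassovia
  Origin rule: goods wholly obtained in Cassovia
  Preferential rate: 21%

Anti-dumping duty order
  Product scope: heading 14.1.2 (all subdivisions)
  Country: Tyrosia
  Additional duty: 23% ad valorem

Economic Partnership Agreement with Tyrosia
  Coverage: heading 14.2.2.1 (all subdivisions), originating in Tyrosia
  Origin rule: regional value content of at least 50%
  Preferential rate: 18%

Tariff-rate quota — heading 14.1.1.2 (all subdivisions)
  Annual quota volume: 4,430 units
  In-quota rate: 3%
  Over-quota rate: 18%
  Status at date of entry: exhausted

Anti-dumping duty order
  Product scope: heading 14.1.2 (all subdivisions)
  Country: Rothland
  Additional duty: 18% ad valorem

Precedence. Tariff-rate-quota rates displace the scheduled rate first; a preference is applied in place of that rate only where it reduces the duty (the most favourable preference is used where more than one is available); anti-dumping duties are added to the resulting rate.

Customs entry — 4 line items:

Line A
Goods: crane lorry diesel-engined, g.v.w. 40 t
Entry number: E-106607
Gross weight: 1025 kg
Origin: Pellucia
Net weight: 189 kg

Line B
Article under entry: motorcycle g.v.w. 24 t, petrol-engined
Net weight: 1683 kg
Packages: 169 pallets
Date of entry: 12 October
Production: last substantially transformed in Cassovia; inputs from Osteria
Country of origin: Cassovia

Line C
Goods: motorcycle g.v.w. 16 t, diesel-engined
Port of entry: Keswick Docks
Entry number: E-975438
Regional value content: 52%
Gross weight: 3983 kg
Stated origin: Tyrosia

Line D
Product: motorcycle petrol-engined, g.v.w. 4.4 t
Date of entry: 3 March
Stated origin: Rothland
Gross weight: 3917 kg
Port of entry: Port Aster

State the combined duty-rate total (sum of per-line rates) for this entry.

103%

Line A: crane lorry → 14.1; diesel-engined → 14.1.2; g.v.w. 40 t → 14.1.2.1. Scheduled 18%. No special measure applies. → 18%.
Line B: motorcycle → 14.2; petrol-engined → 14.2.1; g.v.w. 24 t → 14.2.1.2. Scheduled 25%. quota on 14.2.1.2 open → in-quota 12%; Cassovia agreement on 14.2.1: not wholly obtained. → 12%.
Line C: motorcycle → 14.2; diesel-engined → 14.2.2; g.v.w. 16 t → 14.2.2.3. Scheduled 16%. Tyrosia agreement on 14.2.2.1: 14.2.2.3 not covered; anti-dumping (Tyrosia, 14.2): +38%; total 16% + 38% = 54%. → 54%.
Line D: motorcycle → 14.2; petrol-engined → 14.2.1; g.v.w. 4.4 t → 14.2.1.3. Scheduled 19%. No special measure applies. → 19%.
Sum: 18% + 12% + 54% + 19% = 103%.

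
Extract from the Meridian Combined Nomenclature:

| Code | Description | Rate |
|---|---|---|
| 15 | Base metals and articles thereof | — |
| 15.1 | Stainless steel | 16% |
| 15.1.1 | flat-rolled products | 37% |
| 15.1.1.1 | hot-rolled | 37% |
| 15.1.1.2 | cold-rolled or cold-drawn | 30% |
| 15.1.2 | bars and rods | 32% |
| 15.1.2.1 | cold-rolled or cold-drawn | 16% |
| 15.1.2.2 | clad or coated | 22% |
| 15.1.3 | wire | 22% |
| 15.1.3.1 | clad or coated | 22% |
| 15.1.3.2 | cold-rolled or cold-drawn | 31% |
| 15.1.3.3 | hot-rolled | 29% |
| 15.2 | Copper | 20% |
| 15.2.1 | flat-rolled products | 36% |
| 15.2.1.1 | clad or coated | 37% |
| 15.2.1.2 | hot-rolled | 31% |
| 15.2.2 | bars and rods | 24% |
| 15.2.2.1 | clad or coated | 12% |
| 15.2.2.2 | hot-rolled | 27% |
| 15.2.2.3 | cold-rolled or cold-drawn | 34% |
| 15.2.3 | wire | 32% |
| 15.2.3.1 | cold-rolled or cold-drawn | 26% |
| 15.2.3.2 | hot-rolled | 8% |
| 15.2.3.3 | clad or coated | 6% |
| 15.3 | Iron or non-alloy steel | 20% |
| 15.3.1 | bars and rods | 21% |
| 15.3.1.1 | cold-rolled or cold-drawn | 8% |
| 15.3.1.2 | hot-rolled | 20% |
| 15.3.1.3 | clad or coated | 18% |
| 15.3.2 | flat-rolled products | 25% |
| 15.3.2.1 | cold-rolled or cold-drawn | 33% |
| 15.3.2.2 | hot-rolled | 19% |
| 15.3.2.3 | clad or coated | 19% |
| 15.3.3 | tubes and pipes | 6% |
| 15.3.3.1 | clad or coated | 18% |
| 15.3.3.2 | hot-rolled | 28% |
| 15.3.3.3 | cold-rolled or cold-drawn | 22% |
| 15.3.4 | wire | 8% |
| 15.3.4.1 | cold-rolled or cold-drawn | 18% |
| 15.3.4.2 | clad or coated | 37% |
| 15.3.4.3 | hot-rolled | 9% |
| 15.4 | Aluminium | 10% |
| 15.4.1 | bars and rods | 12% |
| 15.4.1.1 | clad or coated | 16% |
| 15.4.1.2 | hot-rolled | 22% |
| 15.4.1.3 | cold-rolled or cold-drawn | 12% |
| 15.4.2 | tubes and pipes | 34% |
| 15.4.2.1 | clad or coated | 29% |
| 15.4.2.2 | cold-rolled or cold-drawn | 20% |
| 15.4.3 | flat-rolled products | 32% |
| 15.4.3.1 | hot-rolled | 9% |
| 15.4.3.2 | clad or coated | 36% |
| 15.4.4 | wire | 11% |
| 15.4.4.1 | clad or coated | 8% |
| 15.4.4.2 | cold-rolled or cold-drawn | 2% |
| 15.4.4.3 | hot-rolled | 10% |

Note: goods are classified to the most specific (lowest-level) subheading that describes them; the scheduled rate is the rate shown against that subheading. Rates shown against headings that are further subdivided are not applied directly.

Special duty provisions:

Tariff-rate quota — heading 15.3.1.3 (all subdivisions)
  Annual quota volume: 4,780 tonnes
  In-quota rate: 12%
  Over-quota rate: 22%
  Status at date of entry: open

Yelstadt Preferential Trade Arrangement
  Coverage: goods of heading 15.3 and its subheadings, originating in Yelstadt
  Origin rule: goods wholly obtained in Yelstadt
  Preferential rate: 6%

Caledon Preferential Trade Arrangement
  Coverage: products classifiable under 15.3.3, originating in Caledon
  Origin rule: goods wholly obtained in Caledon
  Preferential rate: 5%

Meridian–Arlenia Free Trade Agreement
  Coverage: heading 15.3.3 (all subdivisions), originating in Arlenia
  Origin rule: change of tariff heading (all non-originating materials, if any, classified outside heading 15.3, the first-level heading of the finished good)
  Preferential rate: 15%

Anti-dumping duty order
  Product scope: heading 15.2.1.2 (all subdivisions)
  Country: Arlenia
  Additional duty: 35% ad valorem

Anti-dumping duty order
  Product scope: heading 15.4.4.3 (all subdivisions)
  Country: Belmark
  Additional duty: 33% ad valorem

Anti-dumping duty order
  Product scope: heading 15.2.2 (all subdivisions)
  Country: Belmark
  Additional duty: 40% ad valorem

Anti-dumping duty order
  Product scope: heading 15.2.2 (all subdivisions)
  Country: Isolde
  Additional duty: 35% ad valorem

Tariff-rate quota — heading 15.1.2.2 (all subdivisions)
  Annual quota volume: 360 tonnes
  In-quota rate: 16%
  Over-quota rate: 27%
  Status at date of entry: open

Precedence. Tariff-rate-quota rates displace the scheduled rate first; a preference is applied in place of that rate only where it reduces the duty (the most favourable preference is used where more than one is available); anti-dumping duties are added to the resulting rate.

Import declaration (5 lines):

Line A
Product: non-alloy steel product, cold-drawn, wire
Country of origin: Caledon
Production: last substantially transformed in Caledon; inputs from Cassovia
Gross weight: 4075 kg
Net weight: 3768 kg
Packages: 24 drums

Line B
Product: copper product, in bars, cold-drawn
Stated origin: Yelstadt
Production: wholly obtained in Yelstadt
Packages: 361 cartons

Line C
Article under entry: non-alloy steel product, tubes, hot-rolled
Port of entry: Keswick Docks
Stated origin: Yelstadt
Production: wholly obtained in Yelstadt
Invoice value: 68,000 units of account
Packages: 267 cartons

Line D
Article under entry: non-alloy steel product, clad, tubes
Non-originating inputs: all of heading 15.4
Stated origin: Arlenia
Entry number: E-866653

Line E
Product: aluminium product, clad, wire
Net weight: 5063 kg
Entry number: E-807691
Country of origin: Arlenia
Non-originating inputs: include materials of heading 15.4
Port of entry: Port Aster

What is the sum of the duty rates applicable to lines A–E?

Line A: non-alloy steel → 15.3; wire → 15.3.4; cold-drawn → 15.3.4.1. Scheduled 18%. Caledon agreement on 15.3.3: 15.3.4.1 not covered. → 18%.
Line B: copper → 15.2; in bars → 15.2.2; cold-drawn → 15.2.2.3. Scheduled 34%. Yelstadt agreement on 15.3: 15.2.2.3 not covered. → 34%.
Line C: non-alloy steel → 15.3; tubes → 15.3.3; hot-rolled → 15.3.3.2. Scheduled 28%. Yelstadt agreement on 15.3: wholly obtained → 6% available; preferential 6%. → 6%.
Line D: non-alloy steel → 15.3; tubes → 15.3.3; clad → 15.3.3.1. Scheduled 18%. Arlenia agreement on 15.3.3: CTH met → 15% available; preferential 15%. → 15%.
Line E: aluminium → 15.4; wire → 15.4.4; clad → 15.4.4.1. Scheduled 8%. Arlenia agreement on 15.3.3: 15.4.4.1 not covered. → 8%.
Sum: 18% + 34% + 6% + 15% + 8% = 81%.

81%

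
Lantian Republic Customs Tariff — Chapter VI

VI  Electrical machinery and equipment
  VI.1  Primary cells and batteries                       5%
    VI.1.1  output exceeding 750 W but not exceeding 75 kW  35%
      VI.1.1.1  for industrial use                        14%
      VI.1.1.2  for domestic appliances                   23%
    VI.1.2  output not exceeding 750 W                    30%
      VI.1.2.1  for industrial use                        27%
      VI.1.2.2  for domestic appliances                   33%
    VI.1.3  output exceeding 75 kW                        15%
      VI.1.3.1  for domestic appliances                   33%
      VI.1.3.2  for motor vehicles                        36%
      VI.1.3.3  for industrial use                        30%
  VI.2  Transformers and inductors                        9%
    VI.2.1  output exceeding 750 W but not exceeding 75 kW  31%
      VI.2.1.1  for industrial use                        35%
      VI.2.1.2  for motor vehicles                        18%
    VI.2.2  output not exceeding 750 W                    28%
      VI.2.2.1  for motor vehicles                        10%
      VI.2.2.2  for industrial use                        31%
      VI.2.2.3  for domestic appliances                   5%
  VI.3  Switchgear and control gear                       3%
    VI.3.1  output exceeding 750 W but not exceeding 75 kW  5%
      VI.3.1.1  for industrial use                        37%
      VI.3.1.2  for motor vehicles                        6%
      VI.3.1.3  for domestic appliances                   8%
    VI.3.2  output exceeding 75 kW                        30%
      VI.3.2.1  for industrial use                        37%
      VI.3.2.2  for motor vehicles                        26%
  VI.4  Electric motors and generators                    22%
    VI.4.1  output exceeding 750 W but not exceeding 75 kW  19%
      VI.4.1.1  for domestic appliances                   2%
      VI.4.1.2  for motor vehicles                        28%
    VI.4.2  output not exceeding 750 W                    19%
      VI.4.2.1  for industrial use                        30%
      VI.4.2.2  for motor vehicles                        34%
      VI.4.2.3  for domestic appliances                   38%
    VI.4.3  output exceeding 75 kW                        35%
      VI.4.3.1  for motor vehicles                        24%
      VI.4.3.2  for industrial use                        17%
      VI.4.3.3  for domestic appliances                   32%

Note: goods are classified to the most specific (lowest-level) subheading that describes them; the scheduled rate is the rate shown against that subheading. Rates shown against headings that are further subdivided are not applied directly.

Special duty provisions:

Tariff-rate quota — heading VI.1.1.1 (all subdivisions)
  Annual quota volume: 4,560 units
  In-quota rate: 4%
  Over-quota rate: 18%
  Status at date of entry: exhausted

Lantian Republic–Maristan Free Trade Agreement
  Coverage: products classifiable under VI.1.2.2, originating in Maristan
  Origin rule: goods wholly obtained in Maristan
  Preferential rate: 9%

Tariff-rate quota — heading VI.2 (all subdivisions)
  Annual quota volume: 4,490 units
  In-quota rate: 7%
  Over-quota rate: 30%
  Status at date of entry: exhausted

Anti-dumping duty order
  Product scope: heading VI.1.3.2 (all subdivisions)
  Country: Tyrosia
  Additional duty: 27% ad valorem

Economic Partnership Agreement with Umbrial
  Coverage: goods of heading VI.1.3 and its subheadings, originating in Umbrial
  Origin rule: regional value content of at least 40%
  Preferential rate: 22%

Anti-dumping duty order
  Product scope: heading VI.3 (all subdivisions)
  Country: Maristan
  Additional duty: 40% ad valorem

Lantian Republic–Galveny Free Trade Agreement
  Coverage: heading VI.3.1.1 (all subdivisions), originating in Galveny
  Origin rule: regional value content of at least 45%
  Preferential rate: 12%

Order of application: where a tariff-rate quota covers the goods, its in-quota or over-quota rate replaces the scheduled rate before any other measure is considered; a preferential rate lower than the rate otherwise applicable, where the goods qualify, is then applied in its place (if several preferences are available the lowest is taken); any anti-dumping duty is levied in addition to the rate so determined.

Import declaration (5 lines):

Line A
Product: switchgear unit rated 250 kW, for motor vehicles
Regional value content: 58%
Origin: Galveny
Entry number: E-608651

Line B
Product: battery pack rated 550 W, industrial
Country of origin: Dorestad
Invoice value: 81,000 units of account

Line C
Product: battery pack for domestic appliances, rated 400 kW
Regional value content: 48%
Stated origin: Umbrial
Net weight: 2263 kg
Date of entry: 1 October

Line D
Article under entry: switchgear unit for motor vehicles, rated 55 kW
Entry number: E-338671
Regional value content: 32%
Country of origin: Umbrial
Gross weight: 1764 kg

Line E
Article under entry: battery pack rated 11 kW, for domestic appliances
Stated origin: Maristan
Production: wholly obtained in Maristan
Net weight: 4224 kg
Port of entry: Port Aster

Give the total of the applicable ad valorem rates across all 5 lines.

104%

Line A: switchgear unit → VI.3; rated 250 kW → VI.3.2; for motor vehicles → VI.3.2.2. Scheduled 26%. Galveny agreement on VI.3.1.1: VI.3.2.2 not covered. → 26%.
Line B: battery pack → VI.1; rated 550 W → VI.1.2; industrial → VI.1.2.1. Scheduled 27%. No special measure applies. → 27%.
Line C: battery pack → VI.1; rated 400 kW → VI.1.3; for domestic appliances → VI.1.3.1. Scheduled 33%. Umbrial agreement on VI.1.3: RVC ≥ 40% → 22% available; preferential 22%. → 22%.
Line D: switchgear unit → VI.3; rated 55 kW → VI.3.1; for motor vehicles → VI.3.1.2. Scheduled 6%. Umbrial agreement on VI.1.3: VI.3.1.2 not covered. → 6%.
Line E: battery pack → VI.1; rated 11 kW → VI.1.1; for domestic appliances → VI.1.1.2. Scheduled 23%. Maristan agreement on VI.1.2.2: VI.1.1.2 not covered. → 23%.
Sum: 26% + 27% + 22% + 6% + 23% = 104%.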